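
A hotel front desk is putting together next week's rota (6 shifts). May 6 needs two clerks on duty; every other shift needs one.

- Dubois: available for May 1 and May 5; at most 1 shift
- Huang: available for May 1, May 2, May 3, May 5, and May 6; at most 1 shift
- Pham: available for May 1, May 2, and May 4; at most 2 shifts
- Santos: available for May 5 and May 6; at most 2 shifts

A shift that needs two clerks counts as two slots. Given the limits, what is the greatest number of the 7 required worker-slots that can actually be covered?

6

Total capacity across all clerks is 1+1+2+2 = 6, and 7 slots are needed, so at most 6 can be filled.
An assignment achieving 6: May 1→Dubois, May 2→Pham, May 3→Huang, May 4→Pham, May 5→Santos, May 6→Santos.
Loads: Dubois 1/1, Huang 1/1, Pham 2/2, Santos 2/2.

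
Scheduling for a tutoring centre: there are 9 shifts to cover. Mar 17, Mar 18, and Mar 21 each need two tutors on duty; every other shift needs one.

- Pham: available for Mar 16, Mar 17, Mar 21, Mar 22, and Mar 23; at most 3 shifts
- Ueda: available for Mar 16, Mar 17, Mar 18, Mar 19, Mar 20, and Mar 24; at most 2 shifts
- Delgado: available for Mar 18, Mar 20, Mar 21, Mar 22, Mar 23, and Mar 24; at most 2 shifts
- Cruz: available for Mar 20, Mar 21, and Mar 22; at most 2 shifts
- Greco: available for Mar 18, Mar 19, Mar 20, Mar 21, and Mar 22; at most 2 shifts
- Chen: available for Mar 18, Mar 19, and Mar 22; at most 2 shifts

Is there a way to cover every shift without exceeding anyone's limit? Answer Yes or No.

Yes

Mar 17 can only be covered by Pham and Ueda, so that assignment is forced.
One valid schedule: Mar 16→Pham, Mar 17→Pham+Ueda, Mar 18→Delgado+Chen, Mar 19→Greco, Mar 20→Delgado, Mar 21→Cruz+Greco, Mar 22→Cruz, Mar 23→Pham, Mar 24→Ueda.
Loads: Pham 3/3, Ueda 2/2, Delgado 2/2, Cruz 2/2, Greco 2/2, Chen 1/2 — all within limits.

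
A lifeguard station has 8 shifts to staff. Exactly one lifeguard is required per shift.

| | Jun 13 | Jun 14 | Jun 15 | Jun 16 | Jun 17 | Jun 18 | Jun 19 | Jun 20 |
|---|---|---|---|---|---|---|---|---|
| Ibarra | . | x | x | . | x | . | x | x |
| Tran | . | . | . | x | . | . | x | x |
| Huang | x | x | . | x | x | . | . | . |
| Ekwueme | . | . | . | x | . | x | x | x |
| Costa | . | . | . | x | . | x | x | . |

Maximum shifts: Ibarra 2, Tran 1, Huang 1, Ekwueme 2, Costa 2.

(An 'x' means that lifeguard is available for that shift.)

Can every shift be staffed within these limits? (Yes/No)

Total capacity is 8 and 8 slots are needed, so capacity alone doesn't rule it out.
Shifts {Jun 13, Jun 14, Jun 15, Jun 17} need 4 worker-slots in total, but the lifeguards available for any of those shifts (Ibarra and Huang) can supply at most 3 among them. So no valid schedule exists.

No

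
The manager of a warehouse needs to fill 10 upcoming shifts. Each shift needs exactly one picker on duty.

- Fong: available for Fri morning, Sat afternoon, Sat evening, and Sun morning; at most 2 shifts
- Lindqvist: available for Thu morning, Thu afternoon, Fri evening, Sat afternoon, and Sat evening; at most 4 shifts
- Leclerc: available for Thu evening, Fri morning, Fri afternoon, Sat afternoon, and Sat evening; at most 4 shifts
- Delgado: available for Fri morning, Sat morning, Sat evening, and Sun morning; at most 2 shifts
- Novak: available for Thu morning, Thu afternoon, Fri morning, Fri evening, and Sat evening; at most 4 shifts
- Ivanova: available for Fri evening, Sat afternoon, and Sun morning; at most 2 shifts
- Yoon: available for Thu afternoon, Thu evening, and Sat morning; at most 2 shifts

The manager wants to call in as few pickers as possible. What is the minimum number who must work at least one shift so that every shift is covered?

10 slots to fill and no one can take more than 4, so at least ⌈10/4⌉ = 3 pickers are needed.
Lindqvist, Leclerc, and Delgado alone can cover everything: Thu morning→Lindqvist, Thu afternoon→Lindqvist, Thu evening→Leclerc, Fri morning→Leclerc, Fri afternoon→Leclerc, Fri evening→Lindqvist, Sat morning→Delgado, Sat afternoon→Lindqvist, Sat evening→Leclerc, Sun morning→Delgado.

3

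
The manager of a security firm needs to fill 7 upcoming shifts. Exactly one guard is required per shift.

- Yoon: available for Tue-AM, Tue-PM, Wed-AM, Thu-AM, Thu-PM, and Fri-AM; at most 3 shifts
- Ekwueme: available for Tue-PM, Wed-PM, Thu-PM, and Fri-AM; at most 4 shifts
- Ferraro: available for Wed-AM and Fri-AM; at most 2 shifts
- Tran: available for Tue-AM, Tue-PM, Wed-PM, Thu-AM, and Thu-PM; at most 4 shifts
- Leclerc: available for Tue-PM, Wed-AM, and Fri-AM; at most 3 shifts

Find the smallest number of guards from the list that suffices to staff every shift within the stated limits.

7 slots to fill and no one can take more than 4, so at least ⌈7/4⌉ = 2 guards are needed.
Yoon and Ekwueme alone can cover everything: Tue-AM→Yoon, Tue-PM→Ekwueme, Wed-AM→Yoon, Wed-PM→Ekwueme, Thu-AM→Yoon, Thu-PM→Ekwueme, Fri-AM→Ekwueme.

2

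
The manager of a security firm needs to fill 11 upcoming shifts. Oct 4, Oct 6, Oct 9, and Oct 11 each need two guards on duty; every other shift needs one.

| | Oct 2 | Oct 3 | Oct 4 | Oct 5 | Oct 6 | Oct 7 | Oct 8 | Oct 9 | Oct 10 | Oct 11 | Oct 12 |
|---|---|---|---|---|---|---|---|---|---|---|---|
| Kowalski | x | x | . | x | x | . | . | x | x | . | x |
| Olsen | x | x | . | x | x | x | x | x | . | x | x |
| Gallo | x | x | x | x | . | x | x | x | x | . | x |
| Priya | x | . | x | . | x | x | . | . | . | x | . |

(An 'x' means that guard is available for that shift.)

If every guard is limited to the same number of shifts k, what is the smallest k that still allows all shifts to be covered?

With 4 guards and 15 worker-slots to fill, someone must work at least ⌈15/4⌉ = 4 shifts, so k ≥ 4.
k = 4 works: Oct 2→Priya, Oct 3→Kowalski, Oct 4→Gallo+Priya, Oct 5→Kowalski, Oct 6→Kowalski+Olsen, Oct 7→Gallo, Oct 8→Olsen, Oct 9→Olsen+Gallo, Oct 10→Kowalski, Oct 11→Olsen+Priya, Oct 12→Gallo.
Loads: Kowalski 4, Olsen 4, Gallo 4, Priya 3 — all ≤ 4.

4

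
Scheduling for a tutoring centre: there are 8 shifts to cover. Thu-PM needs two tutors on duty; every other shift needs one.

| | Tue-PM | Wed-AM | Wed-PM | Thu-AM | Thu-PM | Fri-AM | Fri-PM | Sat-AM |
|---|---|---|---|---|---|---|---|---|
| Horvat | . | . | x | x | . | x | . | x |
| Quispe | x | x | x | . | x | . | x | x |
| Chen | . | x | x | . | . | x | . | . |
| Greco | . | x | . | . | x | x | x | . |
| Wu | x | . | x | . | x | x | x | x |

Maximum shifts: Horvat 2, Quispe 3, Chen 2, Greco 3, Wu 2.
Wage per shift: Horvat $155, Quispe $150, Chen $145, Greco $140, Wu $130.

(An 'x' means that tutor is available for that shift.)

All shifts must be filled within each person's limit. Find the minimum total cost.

$1275

Thu-AM can only be covered by Horvat, so that assignment is forced.
Picking the cheapest available tutor for each shift independently would cost $1215, but that ignores the shift limits.
An optimal schedule: Tue-PM→Wu, Wed-AM→Greco, Wed-PM→Chen, Thu-AM→Horvat, Thu-PM→Wu+Greco, Fri-AM→Chen, Fri-PM→Greco, Sat-AM→Quispe.
Total: 130 + 140 + 145 + 155 + 130 + 140 + 145 + 140 + 150 = $1275.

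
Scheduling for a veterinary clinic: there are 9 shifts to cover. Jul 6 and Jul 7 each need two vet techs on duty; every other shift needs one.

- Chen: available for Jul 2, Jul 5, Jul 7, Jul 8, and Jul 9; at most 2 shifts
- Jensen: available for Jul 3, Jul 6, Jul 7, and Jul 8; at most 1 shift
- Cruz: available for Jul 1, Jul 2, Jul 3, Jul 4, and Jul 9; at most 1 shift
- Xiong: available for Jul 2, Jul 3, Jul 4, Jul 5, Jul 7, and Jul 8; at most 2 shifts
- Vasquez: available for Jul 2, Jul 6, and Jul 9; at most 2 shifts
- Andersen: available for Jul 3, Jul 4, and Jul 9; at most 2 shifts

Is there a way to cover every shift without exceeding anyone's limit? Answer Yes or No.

Total capacity is 2+1+1+2+2+2 = 10 but 11 worker-slots are needed — infeasible.

No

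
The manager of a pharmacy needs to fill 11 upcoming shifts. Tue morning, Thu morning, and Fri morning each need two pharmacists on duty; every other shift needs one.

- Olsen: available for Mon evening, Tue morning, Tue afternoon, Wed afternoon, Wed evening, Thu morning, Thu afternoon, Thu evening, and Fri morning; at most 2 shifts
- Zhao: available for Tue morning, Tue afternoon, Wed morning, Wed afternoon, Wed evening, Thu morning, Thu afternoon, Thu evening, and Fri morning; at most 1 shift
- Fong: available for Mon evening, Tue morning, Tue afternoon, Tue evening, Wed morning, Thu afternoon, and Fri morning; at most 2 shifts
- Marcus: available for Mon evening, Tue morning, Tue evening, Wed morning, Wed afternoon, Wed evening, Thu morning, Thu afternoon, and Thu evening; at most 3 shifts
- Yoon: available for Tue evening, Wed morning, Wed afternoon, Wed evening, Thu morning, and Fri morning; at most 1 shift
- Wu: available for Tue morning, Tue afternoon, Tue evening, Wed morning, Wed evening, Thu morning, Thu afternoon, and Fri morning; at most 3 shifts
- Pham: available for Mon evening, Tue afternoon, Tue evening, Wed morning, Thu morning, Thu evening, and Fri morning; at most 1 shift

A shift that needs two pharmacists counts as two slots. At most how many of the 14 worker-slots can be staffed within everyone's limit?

13

Total capacity across all pharmacists is 2+1+2+3+1+3+1 = 13, and 14 slots are needed, so at most 13 can be filled.
An assignment achieving 13: Mon evening→Olsen, Tue morning→Fong+Marcus, Tue afternoon→Fong, Tue evening→Marcus, Wed morning→Yoon, Wed afternoon→Olsen, Wed evening→Marcus, Thu morning→Wu+Pham, Thu afternoon→Wu, Thu evening→Zhao, Fri morning→Wu.
Loads: Olsen 2/2, Zhao 1/1, Fong 2/2, Marcus 3/3, Yoon 1/1, Wu 3/3, Pham 1/1.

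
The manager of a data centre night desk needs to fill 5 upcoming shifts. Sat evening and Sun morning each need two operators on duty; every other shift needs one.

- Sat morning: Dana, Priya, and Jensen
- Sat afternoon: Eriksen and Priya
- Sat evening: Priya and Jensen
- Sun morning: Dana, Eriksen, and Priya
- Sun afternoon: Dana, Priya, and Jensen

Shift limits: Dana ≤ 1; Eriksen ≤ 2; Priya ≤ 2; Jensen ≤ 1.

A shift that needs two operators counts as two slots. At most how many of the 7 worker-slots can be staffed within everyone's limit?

6

Total capacity across all operators is 1+2+2+1 = 6, and 7 slots are needed, so at most 6 can be filled.
An assignment achieving 6: Sat morning→Dana, Sat afternoon→Eriksen, Sat evening→Priya+Jensen, Sun morning→Eriksen+Priya.
Loads: Dana 1/1, Eriksen 2/2, Priya 2/2, Jensen 1/1.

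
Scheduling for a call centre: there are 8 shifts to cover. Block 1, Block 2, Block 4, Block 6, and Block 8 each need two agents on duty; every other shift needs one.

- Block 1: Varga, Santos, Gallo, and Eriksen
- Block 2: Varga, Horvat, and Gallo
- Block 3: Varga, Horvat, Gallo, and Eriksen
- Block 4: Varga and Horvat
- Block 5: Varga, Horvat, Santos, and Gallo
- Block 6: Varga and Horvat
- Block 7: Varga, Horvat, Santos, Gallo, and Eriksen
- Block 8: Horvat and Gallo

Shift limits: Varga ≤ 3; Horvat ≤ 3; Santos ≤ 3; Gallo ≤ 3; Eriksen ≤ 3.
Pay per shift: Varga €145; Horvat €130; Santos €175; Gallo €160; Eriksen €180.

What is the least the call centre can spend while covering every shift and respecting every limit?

Block 4 can only be covered by Varga and Horvat, so that assignment is forced.
Block 6 can only be covered by Varga and Horvat, so that assignment is forced.
Block 8 can only be covered by Horvat and Gallo, so that assignment is forced.
Picking the cheapest available agent for each shift independently would cost €1810, but that ignores the shift limits.
An optimal schedule: Block 1→Santos+Eriksen, Block 2→Varga+Gallo, Block 3→Gallo, Block 4→Varga+Horvat, Block 5→Santos, Block 6→Varga+Horvat, Block 7→Santos, Block 8→Horvat+Gallo.
Total: 175 + 180 + 145 + 160 + 160 + 145 + 130 + 175 + 145 + 130 + 175 + 130 + 160 = €2010.

€2010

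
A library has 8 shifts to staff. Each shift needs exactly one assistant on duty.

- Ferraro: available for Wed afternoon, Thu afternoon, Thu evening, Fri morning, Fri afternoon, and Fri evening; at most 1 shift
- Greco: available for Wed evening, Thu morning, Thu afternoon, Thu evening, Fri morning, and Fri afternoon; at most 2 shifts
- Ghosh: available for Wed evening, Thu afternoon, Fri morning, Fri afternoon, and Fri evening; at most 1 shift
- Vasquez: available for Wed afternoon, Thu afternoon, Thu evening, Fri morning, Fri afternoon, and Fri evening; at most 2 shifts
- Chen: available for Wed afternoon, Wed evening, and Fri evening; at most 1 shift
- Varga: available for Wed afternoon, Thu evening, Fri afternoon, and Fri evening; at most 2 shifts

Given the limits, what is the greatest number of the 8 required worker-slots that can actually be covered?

8

Total capacity across all assistants is 1+2+1+2+1+2 = 9, and 8 slots are needed, so at most 8 can be filled.
An assignment achieving 8: Wed afternoon→Ferraro, Wed evening→Greco, Thu morning→Greco, Thu afternoon→Ghosh, Thu evening→Vasquez, Fri morning→Vasquez, Fri afternoon→Varga, Fri evening→Chen.
Loads: Ferraro 1/1, Greco 2/2, Ghosh 1/1, Vasquez 2/2, Chen 1/1, Varga 1/2.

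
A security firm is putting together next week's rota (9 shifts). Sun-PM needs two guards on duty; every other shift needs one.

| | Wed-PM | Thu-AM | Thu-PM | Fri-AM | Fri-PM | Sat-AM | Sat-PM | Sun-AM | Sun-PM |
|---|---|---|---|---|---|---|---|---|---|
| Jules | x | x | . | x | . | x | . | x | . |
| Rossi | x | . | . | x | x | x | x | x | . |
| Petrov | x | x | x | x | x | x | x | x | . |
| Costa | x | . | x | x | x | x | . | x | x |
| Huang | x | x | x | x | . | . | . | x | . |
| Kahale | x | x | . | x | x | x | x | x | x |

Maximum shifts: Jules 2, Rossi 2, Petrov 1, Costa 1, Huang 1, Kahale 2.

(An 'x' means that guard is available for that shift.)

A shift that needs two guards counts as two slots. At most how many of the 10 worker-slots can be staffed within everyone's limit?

9

Total capacity across all guards is 2+2+1+1+1+2 = 9, and 10 slots are needed, so at most 9 can be filled.
An assignment achieving 9: Wed-PM→Huang, Thu-AM→Jules, Thu-PM→Petrov, Fri-AM→Kahale, Fri-PM→Rossi, Sat-AM→Jules, Sat-PM→Rossi, Sun-PM→Costa+Kahale.
Loads: Jules 2/2, Rossi 2/2, Petrov 1/1, Costa 1/1, Huang 1/1, Kahale 2/2.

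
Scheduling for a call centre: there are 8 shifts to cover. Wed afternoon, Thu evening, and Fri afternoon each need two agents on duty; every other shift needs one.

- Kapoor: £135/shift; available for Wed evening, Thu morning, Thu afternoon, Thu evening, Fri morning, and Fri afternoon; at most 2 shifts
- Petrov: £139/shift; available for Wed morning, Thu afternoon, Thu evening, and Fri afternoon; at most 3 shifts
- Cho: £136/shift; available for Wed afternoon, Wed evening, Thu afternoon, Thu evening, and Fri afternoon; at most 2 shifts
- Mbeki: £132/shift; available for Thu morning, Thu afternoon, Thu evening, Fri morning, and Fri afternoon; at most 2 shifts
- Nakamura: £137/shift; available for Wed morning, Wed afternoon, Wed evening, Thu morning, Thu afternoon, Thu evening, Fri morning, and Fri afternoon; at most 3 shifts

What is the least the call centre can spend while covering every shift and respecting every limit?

Wed afternoon can only be covered by Cho and Nakamura, so that assignment is forced.
Picking the cheapest available agent for each shift independently would cost £1475, but that ignores the shift limits.
An optimal schedule: Wed morning→Nakamura, Wed afternoon→Cho+Nakamura, Wed evening→Kapoor, Thu morning→Mbeki, Thu afternoon→Kapoor, Thu evening→Cho+Petrov, Fri morning→Mbeki, Fri afternoon→Nakamura+Petrov.
Total: 137 + 136 + 137 + 135 + 132 + 135 + 136 + 139 + 132 + 137 + 139 = £1495.

£1495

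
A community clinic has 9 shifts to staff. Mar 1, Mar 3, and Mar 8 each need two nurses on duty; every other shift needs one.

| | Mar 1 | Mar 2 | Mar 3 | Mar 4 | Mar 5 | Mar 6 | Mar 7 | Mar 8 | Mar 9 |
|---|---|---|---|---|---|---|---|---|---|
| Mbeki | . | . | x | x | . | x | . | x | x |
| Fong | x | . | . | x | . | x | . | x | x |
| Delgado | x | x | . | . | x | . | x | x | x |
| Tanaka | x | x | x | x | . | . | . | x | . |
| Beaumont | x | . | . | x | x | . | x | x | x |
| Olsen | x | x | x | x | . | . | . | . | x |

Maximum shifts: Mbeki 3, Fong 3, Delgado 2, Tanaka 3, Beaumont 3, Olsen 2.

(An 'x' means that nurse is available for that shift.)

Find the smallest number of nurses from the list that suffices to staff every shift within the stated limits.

12 slots to fill and no one can take more than 3, so at least ⌈12/3⌉ = 4 nurses are needed.
Mbeki, Fong, Tanaka, and Beaumont alone can cover everything: Mar 1→Fong+Tanaka, Mar 2→Tanaka, Mar 3→Mbeki+Tanaka, Mar 4→Fong, Mar 5→Beaumont, Mar 6→Mbeki, Mar 7→Beaumont, Mar 8→Fong+Beaumont, Mar 9→Mbeki.

4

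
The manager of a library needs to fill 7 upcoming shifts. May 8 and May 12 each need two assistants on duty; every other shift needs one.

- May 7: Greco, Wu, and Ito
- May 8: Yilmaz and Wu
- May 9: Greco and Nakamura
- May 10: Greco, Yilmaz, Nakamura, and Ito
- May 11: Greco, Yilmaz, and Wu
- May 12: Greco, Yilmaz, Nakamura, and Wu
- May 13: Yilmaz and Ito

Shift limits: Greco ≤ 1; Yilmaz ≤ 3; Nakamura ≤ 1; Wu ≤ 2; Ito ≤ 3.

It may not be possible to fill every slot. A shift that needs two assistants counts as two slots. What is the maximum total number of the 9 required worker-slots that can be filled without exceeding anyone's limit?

Total capacity across all assistants is 1+3+1+2+3 = 10, and 9 slots are needed, so at most 9 can be filled.
An assignment achieving 9: May 7→Ito, May 8→Yilmaz+Wu, May 9→Greco, May 10→Ito, May 11→Yilmaz, May 12→Nakamura+Wu, May 13→Yilmaz.
Loads: Greco 1/1, Yilmaz 3/3, Nakamura 1/1, Wu 2/2, Ito 2/3.

9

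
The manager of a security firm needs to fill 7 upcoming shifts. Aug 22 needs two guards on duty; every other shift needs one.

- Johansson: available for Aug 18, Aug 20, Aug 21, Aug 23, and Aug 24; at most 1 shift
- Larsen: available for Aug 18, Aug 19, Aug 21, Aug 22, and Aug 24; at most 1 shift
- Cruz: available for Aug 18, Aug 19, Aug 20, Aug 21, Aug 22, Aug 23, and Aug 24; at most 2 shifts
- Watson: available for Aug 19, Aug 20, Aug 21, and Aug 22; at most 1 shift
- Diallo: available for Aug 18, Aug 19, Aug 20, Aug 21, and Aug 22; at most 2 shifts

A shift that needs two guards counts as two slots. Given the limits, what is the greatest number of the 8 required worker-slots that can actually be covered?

7

Total capacity across all guards is 1+1+2+1+2 = 7, and 8 slots are needed, so at most 7 can be filled.
An assignment achieving 7: Aug 18→Cruz, Aug 19→Cruz, Aug 20→Watson, Aug 21→Diallo, Aug 22→Diallo, Aug 23→Johansson, Aug 24→Larsen.
Loads: Johansson 1/1, Larsen 1/1, Cruz 2/2, Watson 1/1, Diallo 2/2.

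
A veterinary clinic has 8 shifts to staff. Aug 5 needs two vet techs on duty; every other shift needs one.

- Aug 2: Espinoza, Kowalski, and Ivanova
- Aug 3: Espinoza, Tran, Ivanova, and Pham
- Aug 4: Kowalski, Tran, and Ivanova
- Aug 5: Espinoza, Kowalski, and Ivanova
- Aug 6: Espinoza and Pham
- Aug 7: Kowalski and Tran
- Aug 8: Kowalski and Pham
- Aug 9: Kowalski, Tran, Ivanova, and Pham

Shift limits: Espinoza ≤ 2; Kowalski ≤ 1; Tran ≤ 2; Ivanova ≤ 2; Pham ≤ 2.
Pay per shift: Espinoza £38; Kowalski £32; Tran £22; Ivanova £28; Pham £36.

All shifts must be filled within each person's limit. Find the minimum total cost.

Picking the cheapest available vet tech for each shift independently would cost £244, but that ignores the shift limits.
An optimal schedule: Aug 2→Ivanova, Aug 3→Tran, Aug 4→Tran, Aug 5→Espinoza+Ivanova, Aug 6→Espinoza, Aug 7→Kowalski, Aug 8→Pham, Aug 9→Pham.
Total: 28 + 22 + 22 + 38 + 28 + 38 + 32 + 36 + 36 = £280.

£280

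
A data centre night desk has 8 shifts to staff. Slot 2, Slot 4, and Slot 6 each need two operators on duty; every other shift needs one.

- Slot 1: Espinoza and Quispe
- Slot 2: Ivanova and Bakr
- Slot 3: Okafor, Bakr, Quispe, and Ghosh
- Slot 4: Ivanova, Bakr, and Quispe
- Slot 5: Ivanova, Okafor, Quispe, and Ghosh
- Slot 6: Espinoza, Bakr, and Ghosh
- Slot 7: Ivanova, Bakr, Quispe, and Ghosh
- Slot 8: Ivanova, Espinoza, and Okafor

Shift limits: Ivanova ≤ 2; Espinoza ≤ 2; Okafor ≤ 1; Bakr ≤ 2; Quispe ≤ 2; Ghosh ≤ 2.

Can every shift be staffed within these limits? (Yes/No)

Slot 2 can only be covered by Ivanova and Bakr, so that assignment is forced.
One valid schedule: Slot 1→Espinoza, Slot 2→Ivanova+Bakr, Slot 3→Quispe, Slot 4→Ivanova+Bakr, Slot 5→Quispe, Slot 6→Espinoza+Ghosh, Slot 7→Ghosh, Slot 8→Okafor.
Loads: Ivanova 2/2, Espinoza 2/2, Okafor 1/1, Bakr 2/2, Quispe 2/2, Ghosh 2/2 — all within limits.

Yes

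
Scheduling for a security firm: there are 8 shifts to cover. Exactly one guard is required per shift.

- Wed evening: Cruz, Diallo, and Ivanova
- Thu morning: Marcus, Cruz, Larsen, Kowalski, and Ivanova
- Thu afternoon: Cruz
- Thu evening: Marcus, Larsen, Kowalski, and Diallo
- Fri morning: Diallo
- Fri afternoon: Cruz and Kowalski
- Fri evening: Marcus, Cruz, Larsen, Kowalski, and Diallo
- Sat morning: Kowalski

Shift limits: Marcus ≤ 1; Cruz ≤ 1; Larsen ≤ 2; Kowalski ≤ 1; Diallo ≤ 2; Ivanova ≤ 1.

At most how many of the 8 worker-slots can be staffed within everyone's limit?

Total capacity across all guards is 1+1+2+1+2+1 = 8, and 8 slots are needed, so at most 8 can be filled.
Shifts {Thu afternoon, Fri afternoon, Sat morning} need 3 slots but only Cruz and Kowalski are available for them, supplying at most 2 — so at least 1 slot must go unfilled.
An assignment achieving 7: Wed evening→Diallo, Thu morning→Larsen, Thu afternoon→Cruz, Thu evening→Marcus, Fri morning→Diallo, Fri evening→Larsen, Sat morning→Kowalski.
Loads: Marcus 1/1, Cruz 1/1, Larsen 2/2, Kowalski 1/1, Diallo 2/2, Ivanova 0/1.

7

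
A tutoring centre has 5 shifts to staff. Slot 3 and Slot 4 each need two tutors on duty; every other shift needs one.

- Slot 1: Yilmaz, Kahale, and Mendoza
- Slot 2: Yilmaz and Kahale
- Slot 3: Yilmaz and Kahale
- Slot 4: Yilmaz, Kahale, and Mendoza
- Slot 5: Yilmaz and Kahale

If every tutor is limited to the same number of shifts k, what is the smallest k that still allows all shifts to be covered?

With 3 tutors and 7 worker-slots to fill, someone must work at least ⌈7/3⌉ = 3 shifts, so k ≥ 3.
k = 3 works: Slot 1→Kahale, Slot 2→Yilmaz, Slot 3→Yilmaz+Kahale, Slot 4→Kahale+Mendoza, Slot 5→Yilmaz.
Loads: Yilmaz 3, Kahale 3, Mendoza 1 — all ≤ 3.

3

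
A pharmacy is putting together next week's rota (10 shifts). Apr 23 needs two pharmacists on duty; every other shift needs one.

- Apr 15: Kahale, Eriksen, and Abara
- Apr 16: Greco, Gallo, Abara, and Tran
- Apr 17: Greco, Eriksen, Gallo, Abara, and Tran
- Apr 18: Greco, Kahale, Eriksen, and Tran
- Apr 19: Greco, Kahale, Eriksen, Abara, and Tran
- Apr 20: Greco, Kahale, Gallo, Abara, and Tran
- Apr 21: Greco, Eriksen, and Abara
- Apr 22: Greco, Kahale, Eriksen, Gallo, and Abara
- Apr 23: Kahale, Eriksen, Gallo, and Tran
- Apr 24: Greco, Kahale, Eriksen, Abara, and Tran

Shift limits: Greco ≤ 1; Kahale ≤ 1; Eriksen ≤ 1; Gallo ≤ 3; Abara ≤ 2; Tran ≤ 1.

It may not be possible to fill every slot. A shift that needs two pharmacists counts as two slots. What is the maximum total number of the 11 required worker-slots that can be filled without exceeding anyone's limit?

Total capacity across all pharmacists is 1+1+1+3+2+1 = 9, and 11 slots are needed, so at most 9 can be filled.
An assignment achieving 9: Apr 15→Kahale, Apr 16→Gallo, Apr 17→Gallo, Apr 18→Eriksen, Apr 19→Abara, Apr 20→Abara, Apr 21→Greco, Apr 23→Gallo+Tran.
Loads: Greco 1/1, Kahale 1/1, Eriksen 1/1, Gallo 3/3, Abara 2/2, Tran 1/1.

9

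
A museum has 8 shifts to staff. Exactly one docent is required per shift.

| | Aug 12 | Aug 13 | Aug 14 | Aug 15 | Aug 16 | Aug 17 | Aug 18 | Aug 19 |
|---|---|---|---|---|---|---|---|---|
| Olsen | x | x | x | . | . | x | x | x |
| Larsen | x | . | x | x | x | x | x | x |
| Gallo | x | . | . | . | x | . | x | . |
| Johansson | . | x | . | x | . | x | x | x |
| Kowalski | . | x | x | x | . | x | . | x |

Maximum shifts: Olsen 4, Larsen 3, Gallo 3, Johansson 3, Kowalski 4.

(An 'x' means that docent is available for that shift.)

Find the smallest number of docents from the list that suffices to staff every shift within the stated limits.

8 slots to fill and no one can take more than 4, so at least ⌈8/4⌉ = 2 docents are needed.
No set of 2 docents can cover every shift (each such set leaves at least one shift with no one available or exceeds a cap).
Olsen, Larsen, and Gallo alone can cover everything: Aug 12→Larsen, Aug 13→Olsen, Aug 14→Olsen, Aug 15→Larsen, Aug 16→Larsen, Aug 17→Olsen, Aug 18→Gallo, Aug 19→Olsen.

3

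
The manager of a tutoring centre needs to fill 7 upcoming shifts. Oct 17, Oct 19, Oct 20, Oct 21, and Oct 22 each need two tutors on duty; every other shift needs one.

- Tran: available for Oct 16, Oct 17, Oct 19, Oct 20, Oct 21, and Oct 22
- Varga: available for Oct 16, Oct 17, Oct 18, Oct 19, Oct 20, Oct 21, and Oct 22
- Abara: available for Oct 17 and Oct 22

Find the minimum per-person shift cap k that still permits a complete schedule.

With 3 tutors and 12 worker-slots to fill, someone must work at least ⌈12/3⌉ = 4 shifts, so k ≥ 4.
k = 4 is infeasible (exhaustive check).
k = 5 works: Oct 16→Tran, Oct 17→Tran+Abara, Oct 18→Varga, Oct 19→Tran+Varga, Oct 20→Tran+Varga, Oct 21→Tran+Varga, Oct 22→Varga+Abara.
Loads: Tran 5, Varga 5, Abara 2 — all ≤ 5.

5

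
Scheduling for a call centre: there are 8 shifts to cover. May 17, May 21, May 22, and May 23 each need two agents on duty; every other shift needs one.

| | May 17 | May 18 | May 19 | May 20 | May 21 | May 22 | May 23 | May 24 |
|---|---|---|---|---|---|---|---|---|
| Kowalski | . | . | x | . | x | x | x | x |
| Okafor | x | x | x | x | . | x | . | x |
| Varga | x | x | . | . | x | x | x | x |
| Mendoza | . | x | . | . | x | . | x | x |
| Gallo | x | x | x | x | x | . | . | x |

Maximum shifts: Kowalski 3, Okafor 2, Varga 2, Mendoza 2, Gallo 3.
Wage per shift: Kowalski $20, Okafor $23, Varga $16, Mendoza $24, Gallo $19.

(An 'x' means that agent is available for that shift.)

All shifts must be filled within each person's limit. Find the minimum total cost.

Picking the cheapest available agent for each shift independently would cost $212, but that ignores the shift limits.
An optimal schedule: May 17→Okafor+Varga, May 18→Gallo, May 19→Kowalski, May 20→Okafor, May 21→Mendoza+Gallo, May 22→Kowalski+Varga, May 23→Kowalski+Mendoza, May 24→Gallo.
Total: 23 + 16 + 19 + 20 + 23 + 24 + 19 + 20 + 16 + 20 + 24 + 19 = $243.

$243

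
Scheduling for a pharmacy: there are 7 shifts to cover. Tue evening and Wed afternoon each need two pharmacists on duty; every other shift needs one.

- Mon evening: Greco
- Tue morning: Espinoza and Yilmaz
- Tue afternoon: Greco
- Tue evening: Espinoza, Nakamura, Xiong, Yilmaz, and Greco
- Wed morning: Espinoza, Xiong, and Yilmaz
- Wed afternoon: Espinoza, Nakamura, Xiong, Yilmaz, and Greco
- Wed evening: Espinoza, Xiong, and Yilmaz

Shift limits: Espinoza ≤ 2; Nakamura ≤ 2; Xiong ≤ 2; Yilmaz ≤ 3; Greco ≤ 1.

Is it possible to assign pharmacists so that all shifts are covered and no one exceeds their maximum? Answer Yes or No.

Total capacity is 10 and 9 slots are needed, so capacity alone doesn't rule it out.
Shifts {Mon evening, Tue afternoon} need 2 worker-slots in total, but the pharmacists available for any of those shifts (Greco) can supply at most 1 among them. So no valid schedule exists.

No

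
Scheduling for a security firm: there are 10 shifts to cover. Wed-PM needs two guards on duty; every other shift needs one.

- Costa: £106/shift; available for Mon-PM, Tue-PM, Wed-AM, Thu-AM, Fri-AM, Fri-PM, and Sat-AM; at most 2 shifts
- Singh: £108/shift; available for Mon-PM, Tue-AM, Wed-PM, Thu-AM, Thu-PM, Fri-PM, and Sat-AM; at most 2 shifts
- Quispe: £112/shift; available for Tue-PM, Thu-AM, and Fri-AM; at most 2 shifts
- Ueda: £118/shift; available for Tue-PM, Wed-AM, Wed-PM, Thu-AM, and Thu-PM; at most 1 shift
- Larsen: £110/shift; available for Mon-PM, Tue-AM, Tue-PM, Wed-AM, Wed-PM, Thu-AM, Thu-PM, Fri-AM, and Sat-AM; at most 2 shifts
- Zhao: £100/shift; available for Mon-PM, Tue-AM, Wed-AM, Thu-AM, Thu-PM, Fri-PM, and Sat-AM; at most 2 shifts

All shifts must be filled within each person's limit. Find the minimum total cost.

Picking the cheapest available guard for each shift independently would cost £1130, but that ignores the shift limits.
An optimal schedule: Mon-PM→Larsen, Tue-AM→Singh, Tue-PM→Quispe, Wed-AM→Larsen, Wed-PM→Singh+Ueda, Thu-AM→Quispe, Thu-PM→Zhao, Fri-AM→Costa, Fri-PM→Costa, Sat-AM→Zhao.
Total: 110 + 108 + 112 + 110 + 108 + 118 + 112 + 100 + 106 + 106 + 100 = £1190.

£1190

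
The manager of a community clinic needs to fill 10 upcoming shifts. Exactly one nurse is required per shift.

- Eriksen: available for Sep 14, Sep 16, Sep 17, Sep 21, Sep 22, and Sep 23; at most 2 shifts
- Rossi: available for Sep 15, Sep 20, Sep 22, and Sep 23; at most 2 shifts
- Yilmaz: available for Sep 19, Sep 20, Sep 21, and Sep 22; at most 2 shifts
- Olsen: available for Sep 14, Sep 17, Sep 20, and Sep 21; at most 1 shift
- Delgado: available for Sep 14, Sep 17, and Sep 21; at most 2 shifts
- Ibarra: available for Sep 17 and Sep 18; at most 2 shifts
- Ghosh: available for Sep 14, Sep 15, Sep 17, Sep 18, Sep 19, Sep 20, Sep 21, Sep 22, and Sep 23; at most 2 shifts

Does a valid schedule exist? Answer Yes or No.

Sep 16 can only be covered by Eriksen, so that assignment is forced.
One valid schedule: Sep 14→Olsen, Sep 15→Rossi, Sep 16→Eriksen, Sep 17→Delgado, Sep 18→Ibarra, Sep 19→Yilmaz, Sep 20→Rossi, Sep 21→Delgado, Sep 22→Yilmaz, Sep 23→Eriksen.
Loads: Eriksen 2/2, Rossi 2/2, Yilmaz 2/2, Olsen 1/1, Delgado 2/2, Ibarra 1/2, Ghosh 0/2 — all within limits.

Yes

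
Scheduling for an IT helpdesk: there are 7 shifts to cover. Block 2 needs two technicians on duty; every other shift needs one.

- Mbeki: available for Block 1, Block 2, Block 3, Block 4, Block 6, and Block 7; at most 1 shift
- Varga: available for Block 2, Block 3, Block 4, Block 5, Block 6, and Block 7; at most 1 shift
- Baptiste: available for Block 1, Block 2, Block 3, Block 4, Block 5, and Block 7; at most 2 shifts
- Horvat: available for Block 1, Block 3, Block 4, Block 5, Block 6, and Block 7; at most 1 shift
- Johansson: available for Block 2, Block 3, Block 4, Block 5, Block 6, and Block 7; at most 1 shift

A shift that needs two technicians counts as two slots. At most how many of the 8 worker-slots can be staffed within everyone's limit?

Total capacity across all technicians is 1+1+2+1+1 = 6, and 8 slots are needed, so at most 6 can be filled.
An assignment achieving 6: Block 1→Mbeki, Block 2→Varga+Baptiste, Block 3→Johansson, Block 5→Baptiste, Block 6→Horvat.
Loads: Mbeki 1/1, Varga 1/1, Baptiste 2/2, Horvat 1/1, Johansson 1/1.

6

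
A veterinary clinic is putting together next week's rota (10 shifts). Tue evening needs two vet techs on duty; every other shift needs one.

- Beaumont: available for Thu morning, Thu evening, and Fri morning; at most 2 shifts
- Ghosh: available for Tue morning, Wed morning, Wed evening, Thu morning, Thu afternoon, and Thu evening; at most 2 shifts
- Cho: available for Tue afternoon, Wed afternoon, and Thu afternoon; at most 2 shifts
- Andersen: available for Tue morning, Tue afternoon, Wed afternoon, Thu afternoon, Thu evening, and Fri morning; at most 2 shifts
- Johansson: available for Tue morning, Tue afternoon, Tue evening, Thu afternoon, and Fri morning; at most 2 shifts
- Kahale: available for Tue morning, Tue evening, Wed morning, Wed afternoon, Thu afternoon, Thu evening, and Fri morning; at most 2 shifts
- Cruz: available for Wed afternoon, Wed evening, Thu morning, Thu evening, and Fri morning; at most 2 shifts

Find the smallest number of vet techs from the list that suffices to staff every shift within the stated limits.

6

11 slots to fill and no one can take more than 2, so at least ⌈11/2⌉ = 6 vet techs are needed.
Beaumont, Ghosh, Cho, Andersen, Johansson, and Kahale alone can cover everything: Tue morning→Andersen, Tue afternoon→Cho, Tue evening→Johansson+Kahale, Wed morning→Ghosh, Wed afternoon→Cho, Wed evening→Ghosh, Thu morning→Beaumont, Thu afternoon→Johansson, Thu evening→Beaumont, Fri morning→Andersen.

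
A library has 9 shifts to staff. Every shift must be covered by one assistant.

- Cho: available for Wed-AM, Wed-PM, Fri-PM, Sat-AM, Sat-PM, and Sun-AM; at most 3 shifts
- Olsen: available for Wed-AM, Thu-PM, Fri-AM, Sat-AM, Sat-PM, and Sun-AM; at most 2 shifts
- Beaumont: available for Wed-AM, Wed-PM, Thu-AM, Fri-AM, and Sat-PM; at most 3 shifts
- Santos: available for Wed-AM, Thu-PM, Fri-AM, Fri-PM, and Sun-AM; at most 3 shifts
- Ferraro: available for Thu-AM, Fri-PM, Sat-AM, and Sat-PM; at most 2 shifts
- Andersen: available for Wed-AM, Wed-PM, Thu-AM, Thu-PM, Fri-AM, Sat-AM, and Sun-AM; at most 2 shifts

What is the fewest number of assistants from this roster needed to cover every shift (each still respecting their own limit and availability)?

9 slots to fill and no one can take more than 3, so at least ⌈9/3⌉ = 3 assistants are needed.
Cho, Beaumont, and Santos alone can cover everything: Wed-AM→Santos, Wed-PM→Cho, Thu-AM→Beaumont, Thu-PM→Santos, Fri-AM→Beaumont, Fri-PM→Cho, Sat-AM→Cho, Sat-PM→Beaumont, Sun-AM→Santos.

3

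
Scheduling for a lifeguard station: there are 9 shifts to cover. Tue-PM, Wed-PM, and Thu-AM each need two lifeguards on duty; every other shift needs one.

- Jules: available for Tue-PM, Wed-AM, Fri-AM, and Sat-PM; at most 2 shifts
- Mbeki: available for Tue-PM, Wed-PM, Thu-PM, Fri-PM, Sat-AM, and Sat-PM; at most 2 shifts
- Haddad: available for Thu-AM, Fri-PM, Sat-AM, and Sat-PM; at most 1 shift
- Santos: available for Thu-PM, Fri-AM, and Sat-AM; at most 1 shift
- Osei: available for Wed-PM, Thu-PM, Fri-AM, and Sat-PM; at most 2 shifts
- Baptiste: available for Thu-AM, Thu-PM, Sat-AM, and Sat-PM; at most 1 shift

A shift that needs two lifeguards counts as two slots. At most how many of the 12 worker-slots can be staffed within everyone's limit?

9

Total capacity across all lifeguards is 2+2+1+1+2+1 = 9, and 12 slots are needed, so at most 9 can be filled.
An assignment achieving 9: Tue-PM→Jules+Mbeki, Wed-AM→Jules, Wed-PM→Mbeki+Osei, Thu-AM→Haddad+Baptiste, Thu-PM→Osei, Fri-AM→Santos.
Loads: Jules 2/2, Mbeki 2/2, Haddad 1/1, Santos 1/1, Osei 2/2, Baptiste 1/1.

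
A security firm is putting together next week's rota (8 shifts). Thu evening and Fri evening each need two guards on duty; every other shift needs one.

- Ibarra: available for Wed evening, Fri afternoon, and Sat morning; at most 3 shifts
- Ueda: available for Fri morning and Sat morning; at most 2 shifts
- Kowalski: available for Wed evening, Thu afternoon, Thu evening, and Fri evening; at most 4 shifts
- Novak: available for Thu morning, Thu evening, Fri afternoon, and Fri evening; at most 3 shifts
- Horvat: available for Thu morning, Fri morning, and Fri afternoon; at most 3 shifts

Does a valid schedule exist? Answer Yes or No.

Thu afternoon can only be covered by Kowalski, so that assignment is forced.
Thu evening can only be covered by Kowalski and Novak, so that assignment is forced.
Fri evening can only be covered by Kowalski and Novak, so that assignment is forced.
One valid schedule: Wed evening→Ibarra, Thu morning→Novak, Thu afternoon→Kowalski, Thu evening→Kowalski+Novak, Fri morning→Ueda, Fri afternoon→Ibarra, Fri evening→Kowalski+Novak, Sat morning→Ibarra.
Loads: Ibarra 3/3, Ueda 1/2, Kowalski 3/4, Novak 3/3, Horvat 0/3 — all within limits.

Yes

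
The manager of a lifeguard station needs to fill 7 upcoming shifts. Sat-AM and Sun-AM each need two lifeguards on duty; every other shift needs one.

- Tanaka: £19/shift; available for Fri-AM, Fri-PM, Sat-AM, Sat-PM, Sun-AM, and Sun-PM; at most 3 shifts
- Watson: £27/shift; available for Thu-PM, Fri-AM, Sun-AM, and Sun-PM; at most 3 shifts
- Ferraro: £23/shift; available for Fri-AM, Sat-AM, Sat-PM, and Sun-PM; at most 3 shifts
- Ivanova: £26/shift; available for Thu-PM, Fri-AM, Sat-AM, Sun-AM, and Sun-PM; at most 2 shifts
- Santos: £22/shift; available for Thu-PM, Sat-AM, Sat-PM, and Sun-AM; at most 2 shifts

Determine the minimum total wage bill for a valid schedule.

Fri-PM can only be covered by Tanaka, so that assignment is forced.
Picking the cheapest available lifeguard for each shift independently would cost £180, but that ignores the shift limits.
An optimal schedule: Thu-PM→Santos, Fri-AM→Ferraro, Fri-PM→Tanaka, Sat-AM→Tanaka+Ferraro, Sat-PM→Tanaka, Sun-AM→Santos+Ivanova, Sun-PM→Ferraro.
Total: 22 + 23 + 19 + 19 + 23 + 19 + 22 + 26 + 23 = £196.

£196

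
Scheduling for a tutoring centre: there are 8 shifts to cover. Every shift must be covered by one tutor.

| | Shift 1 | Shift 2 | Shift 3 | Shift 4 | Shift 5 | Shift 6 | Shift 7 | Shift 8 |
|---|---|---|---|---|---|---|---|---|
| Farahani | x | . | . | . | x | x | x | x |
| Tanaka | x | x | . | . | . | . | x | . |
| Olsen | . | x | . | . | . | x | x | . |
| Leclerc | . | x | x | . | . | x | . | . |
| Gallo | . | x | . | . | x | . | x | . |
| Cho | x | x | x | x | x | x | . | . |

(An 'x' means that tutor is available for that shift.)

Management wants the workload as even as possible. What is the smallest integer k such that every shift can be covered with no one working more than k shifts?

2

With 6 tutors and 8 worker-slots to fill, someone must work at least ⌈8/6⌉ = 2 shifts, so k ≥ 2.
k = 2 works: Shift 1→Farahani, Shift 2→Tanaka, Shift 3→Leclerc, Shift 4→Cho, Shift 5→Gallo, Shift 6→Olsen, Shift 7→Tanaka, Shift 8→Farahani.
Loads: Farahani 2, Tanaka 2, Olsen 1, Leclerc 1, Gallo 1, Cho 1 — all ≤ 2.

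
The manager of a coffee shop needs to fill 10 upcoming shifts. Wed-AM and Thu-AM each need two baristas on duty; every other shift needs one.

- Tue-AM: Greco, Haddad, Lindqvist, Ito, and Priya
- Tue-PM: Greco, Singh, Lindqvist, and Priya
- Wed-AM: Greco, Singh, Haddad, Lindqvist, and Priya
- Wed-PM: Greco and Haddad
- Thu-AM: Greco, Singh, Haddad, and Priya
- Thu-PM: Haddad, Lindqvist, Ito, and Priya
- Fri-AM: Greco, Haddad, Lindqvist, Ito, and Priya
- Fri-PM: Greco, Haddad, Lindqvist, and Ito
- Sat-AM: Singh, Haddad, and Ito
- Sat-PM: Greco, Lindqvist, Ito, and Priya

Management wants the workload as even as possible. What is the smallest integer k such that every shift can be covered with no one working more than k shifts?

With 6 baristas and 12 worker-slots to fill, someone must work at least ⌈12/6⌉ = 2 shifts, so k ≥ 2.
k = 2 works: Tue-AM→Ito, Tue-PM→Greco, Wed-AM→Lindqvist+Priya, Wed-PM→Greco, Thu-AM→Singh+Priya, Thu-PM→Haddad, Fri-AM→Ito, Fri-PM→Haddad, Sat-AM→Singh, Sat-PM→Lindqvist.
Loads: Greco 2, Singh 2, Haddad 2, Lindqvist 2, Ito 2, Priya 2 — all ≤ 2.

2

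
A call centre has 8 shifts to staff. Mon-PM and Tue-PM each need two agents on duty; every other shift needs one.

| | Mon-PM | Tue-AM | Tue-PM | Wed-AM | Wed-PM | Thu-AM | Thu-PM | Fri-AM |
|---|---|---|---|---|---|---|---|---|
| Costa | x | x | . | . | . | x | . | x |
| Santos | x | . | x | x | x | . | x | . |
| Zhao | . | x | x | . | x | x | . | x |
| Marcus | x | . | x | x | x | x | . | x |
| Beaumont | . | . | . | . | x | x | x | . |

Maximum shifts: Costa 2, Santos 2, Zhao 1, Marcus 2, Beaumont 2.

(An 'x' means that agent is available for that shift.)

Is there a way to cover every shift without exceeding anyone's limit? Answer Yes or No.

Total capacity is 2+2+1+2+2 = 9 but 10 worker-slots are needed — infeasible.

No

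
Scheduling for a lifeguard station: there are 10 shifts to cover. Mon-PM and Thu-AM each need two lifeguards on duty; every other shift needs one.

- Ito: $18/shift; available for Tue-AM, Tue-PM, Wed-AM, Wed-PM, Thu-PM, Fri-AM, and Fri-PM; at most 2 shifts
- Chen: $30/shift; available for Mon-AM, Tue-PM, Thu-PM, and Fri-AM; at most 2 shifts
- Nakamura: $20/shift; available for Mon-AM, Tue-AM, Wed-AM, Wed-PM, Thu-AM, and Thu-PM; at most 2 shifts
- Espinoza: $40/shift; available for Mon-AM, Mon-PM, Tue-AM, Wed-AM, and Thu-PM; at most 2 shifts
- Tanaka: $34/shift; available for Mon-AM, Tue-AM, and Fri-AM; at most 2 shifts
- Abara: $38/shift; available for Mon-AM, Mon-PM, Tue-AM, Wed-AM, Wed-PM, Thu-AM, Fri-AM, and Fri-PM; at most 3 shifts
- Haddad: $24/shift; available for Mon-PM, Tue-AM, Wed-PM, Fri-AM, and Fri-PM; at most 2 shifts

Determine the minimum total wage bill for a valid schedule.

$328

Thu-AM can only be covered by Nakamura and Abara, so that assignment is forced.
Picking the cheapest available lifeguard for each shift independently would cost $266, but that ignores the shift limits.
An optimal schedule: Mon-AM→Chen, Mon-PM→Haddad+Abara, Tue-AM→Tanaka, Tue-PM→Ito, Wed-AM→Nakamura, Wed-PM→Haddad, Thu-AM→Nakamura+Abara, Thu-PM→Chen, Fri-AM→Tanaka, Fri-PM→Ito.
Total: 30 + 24 + 38 + 34 + 18 + 20 + 24 + 20 + 38 + 30 + 34 + 18 = $328.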